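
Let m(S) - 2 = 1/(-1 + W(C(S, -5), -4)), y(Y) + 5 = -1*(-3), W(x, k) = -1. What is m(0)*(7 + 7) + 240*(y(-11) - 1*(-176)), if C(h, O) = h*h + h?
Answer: 41781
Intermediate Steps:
C(h, O) = h + h² (C(h, O) = h² + h = h + h²)
y(Y) = -2 (y(Y) = -5 - 1*(-3) = -5 + 3 = -2)
m(S) = 3/2 (m(S) = 2 + 1/(-1 - 1) = 2 + 1/(-2) = 2 - ½ = 3/2)
m(0)*(7 + 7) + 240*(y(-11) - 1*(-176)) = 3*(7 + 7)/2 + 240*(-2 - 1*(-176)) = (3/2)*14 + 240*(-2 + 176) = 21 + 240*174 = 21 + 41760 = 41781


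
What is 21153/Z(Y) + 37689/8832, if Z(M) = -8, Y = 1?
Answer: -7771741/2944 ≈ -2639.9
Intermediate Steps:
21153/Z(Y) + 37689/8832 = 21153/(-8) + 37689/8832 = 21153*(-1/8) + 37689*(1/8832) = -21153/8 + 12563/2944 = -7771741/2944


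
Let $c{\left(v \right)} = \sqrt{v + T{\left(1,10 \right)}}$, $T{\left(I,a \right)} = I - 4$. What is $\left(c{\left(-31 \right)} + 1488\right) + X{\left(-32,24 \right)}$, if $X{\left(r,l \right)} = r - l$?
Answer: $1432 + i \sqrt{34} \approx 1432.0 + 5.831 i$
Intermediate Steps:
$T{\left(I,a \right)} = -4 + I$
$c{\left(v \right)} = \sqrt{-3 + v}$ ($c{\left(v \right)} = \sqrt{v + \left(-4 + 1\right)} = \sqrt{v - 3} = \sqrt{-3 + v}$)
$\left(c{\left(-31 \right)} + 1488\right) + X{\left(-32,24 \right)} = \left(\sqrt{-3 - 31} + 1488\right) - 56 = \left(\sqrt{-34} + 1488\right) - 56 = \left(i \sqrt{34} + 1488\right) - 56 = \left(1488 + i \sqrt{34}\right) - 56 = 1432 + i \sqrt{34}$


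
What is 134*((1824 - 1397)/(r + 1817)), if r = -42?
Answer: 57218/1775 ≈ 32.235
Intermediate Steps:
134*((1824 - 1397)/(r + 1817)) = 134*((1824 - 1397)/(-42 + 1817)) = 134*(427/1775) = 57218/1775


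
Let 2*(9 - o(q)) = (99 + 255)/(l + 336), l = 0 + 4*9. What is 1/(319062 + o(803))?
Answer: 124/39564745 ≈ 3.1341e-6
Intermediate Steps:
l = 36 (l = 0 + 36 = 36)
o(q) = 1057/124 (o(q) = 9 - (99 + 255)/(2*(36 + 336)) = 9 - 177/372 = 9 - 1/2*59/62 = 9 - 59/124 = 1057/124)
1/(319062 + o(803)) = 1/(319062 + 1057/124) = 1/(39564745/124) = 124/39564745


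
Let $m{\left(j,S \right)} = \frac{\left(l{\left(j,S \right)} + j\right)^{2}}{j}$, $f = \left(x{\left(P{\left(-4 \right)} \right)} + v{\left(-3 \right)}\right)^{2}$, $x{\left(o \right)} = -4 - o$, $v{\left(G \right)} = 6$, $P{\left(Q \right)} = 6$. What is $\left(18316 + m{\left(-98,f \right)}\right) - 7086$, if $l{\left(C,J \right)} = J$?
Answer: $\frac{546908}{49} \approx 11161.0$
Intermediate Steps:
$f = 16$ ($f = \left(\left(-4 - 6\right) + 6\right)^{2} = \left(-10 + 6\right)^{2} = \left(-4\right)^{2} = 16$)
$m{\left(j,S \right)} = \frac{\left(S + j\right)^{2}}{j}$
$\left(18316 + m{\left(-98,f \right)}\right) - 7086 = \left(18316 + \frac{\left(16 - 98\right)^{2}}{-98}\right) - 7086 = \left(18316 - \frac{\left(-82\right)^{2}}{98}\right) - 7086 = \left(18316 - \frac{3362}{49}\right) - 7086 = \frac{894122}{49} - 7086 = \frac{546908}{49}$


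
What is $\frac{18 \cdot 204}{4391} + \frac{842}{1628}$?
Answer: $\frac{4837619}{3574274} \approx 1.3535$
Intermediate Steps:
$\frac{18 \cdot 204}{4391} + \frac{842}{1628} = 3672 \cdot \frac{1}{4391} + 842 \cdot \frac{1}{1628} = \frac{3672}{4391} + \frac{421}{814} = \frac{4837619}{3574274}$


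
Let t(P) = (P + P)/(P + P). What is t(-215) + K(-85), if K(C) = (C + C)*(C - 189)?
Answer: 46581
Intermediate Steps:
t(P) = 1 (t(P) = (2*P)/((2*P)) = (2*P)*(1/(2*P)) = 1)
K(C) = 2*C*(-189 + C) (K(C) = (2*C)*(-189 + C) = 2*C*(-189 + C))
t(-215) + K(-85) = 1 + 2*(-85)*(-189 - 85) = 1 + 2*(-85)*(-274) = 1 + 46580 = 46581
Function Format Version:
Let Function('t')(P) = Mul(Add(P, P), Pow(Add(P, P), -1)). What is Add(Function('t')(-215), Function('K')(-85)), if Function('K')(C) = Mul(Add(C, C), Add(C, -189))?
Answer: 46581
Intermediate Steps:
Function('t')(P) = 1 (Function('t')(P) = Mul(Mul(2, P), Pow(Mul(2, P), -1)) = Mul(Mul(2, P), Mul(Rational(1, 2), Pow(P, -1))) = 1)
Function('K')(C) = Mul(2, C, Add(-189, C)) (Function('K')(C) = Mul(Mul(2, C), Add(-189, C)) = Mul(2, C, Add(-189, C)))
Add(Function('t')(-215), Function('K')(-85)) = Add(1, Mul(2, -85, Add(-189, -85))) = Add(1, Mul(2, -85, -274)) = Add(1, 46580) = 46581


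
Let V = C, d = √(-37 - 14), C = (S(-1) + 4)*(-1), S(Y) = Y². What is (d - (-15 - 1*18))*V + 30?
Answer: -135 - 5*I*√51 ≈ -135.0 - 35.707*I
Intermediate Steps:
C = -5 (C = ((-1)² + 4)*(-1) = (1 + 4)*(-1) = 5*(-1) = -5)
d = I*√51 (d = √(-51) = I*√51 ≈ 7.1414*I)
V = -5
(d - (-15 - 1*18))*V + 30 = (I*√51 - (-15 - 1*18))*(-5) + 30 = (I*√51 - (-15 - 18))*(-5) + 30 = (I*√51 - 1*(-33))*(-5) + 30 = (I*√51 + 33)*(-5) + 30 = (33 + I*√51)*(-5) + 30 = (-165 - 5*I*√51) + 30 = -135 - 5*I*√51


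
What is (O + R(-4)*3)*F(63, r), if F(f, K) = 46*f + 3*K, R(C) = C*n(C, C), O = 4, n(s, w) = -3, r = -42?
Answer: 110880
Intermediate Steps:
R(C) = -3*C (R(C) = C*(-3) = -3*C)
F(f, K) = 3*K + 46*f
(O + R(-4)*3)*F(63, r) = (4 - 3*(-4)*3)*(3*(-42) + 46*63) = (4 + 12*3)*(-126 + 2898) = (4 + 36)*2772 = 40*2772 = 110880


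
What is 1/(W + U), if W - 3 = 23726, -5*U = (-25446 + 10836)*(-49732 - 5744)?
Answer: -1/162077143 ≈ -6.1699e-9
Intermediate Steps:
U = -162100872 (U = -(-25446 + 10836)*(-49732 - 5744)/5 = -(-2922)*(-55476) = -⅕*810504360 = -162100872)
W = 23729 (W = 3 + 23726 = 23729)
1/(W + U) = 1/(23729 - 162100872) = 1/(-162077143) = -1/162077143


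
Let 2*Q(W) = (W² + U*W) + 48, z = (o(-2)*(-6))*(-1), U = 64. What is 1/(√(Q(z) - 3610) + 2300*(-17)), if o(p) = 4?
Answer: -170/6647011 - I*√2530/1528812530 ≈ -2.5575e-5 - 3.2901e-8*I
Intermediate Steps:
z = 24 (z = (4*(-6))*(-1) = -24*(-1) = 24)
Q(W) = 24 + W²/2 + 32*W (Q(W) = ((W² + 64*W) + 48)/2 = (48 + W² + 64*W)/2 = 24 + W²/2 + 32*W)
1/(√(Q(z) - 3610) + 2300*(-17)) = 1/(√((24 + (½)*24² + 32*24) - 3610) + 2300*(-17)) = 1/(√((24 + (½)*576 + 768) - 3610) - 39100) = 1/(√((24 + 288 + 768) - 3610) - 39100) = 1/(√(1080 - 3610) - 39100) = 1/(√(-2530) - 39100) = 1/(I*√2530 - 39100) = 1/(-39100 + I*√2530)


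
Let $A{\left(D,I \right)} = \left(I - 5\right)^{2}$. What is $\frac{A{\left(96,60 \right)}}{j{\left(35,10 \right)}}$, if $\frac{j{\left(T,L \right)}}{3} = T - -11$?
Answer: $\frac{3025}{138} \approx 21.92$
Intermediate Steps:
$j{\left(T,L \right)} = 33 + 3 T$ ($j{\left(T,L \right)} = 3 \left(T - -11\right) = 3 \left(T + 11\right) = 3 \left(11 + T\right) = 33 + 3 T$)
$A{\left(D,I \right)} = \left(-5 + I\right)^{2}$
$\frac{A{\left(96,60 \right)}}{j{\left(35,10 \right)}} = \frac{\left(-5 + 60\right)^{2}}{33 + 3 \cdot 35} = \frac{55^{2}}{33 + 105} = \frac{3025}{138}$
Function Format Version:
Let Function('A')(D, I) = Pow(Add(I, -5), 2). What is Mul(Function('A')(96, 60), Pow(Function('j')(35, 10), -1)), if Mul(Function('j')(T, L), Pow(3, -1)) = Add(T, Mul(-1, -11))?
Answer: Rational(3025, 138) ≈ 21.920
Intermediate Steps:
Function('j')(T, L) = Add(33, Mul(3, T)) (Function('j')(T, L) = Mul(3, Add(T, Mul(-1, -11))) = Mul(3, Add(T, 11)) = Mul(3, Add(11, T)) = Add(33, Mul(3, T)))
Function('A')(D, I) = Pow(Add(-5, I), 2)
Mul(Function('A')(96, 60), Pow(Function('j')(35, 10), -1)) = Mul(Pow(Add(-5, 60), 2), Pow(Add(33, Mul(3, 35)), -1)) = Mul(Pow(55, 2), Pow(Add(33, 105), -1)) = Mul(3025, Pow(138, -1)) = Mul(3025, Rational(1, 138)) = Rational(3025, 138)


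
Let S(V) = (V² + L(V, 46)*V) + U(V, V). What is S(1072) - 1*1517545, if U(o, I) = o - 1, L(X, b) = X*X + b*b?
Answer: 1233826310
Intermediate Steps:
L(X, b) = X² + b²
U(o, I) = -1 + o
S(V) = -1 + V + V² + V*(2116 + V²) (S(V) = (V² + (V² + 46²)*V) + (-1 + V) = (V² + (V² + 2116)*V) + (-1 + V) = (V² + (2116 + V²)*V) + (-1 + V) = (V² + V*(2116 + V²)) + (-1 + V) = -1 + V + V² + V*(2116 + V²))
S(1072) - 1*1517545 = (-1 + 1072² + 1072³ + 2117*1072) - 1*1517545 = (-1 + 1149184 + 1231925248 + 2269424) - 1517545 = 1235343855 - 1517545 = 1233826310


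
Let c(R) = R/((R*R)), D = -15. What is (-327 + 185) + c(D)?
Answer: -2131/15 ≈ -142.07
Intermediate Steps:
c(R) = 1/R (c(R) = R/(R²) = R/R² = 1/R)
(-327 + 185) + c(D) = (-327 + 185) + 1/(-15) = -142 - 1/15 = -2131/15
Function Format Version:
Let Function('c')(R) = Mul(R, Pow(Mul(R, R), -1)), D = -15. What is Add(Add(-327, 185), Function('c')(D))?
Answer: Rational(-2131, 15) ≈ -142.07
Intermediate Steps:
Function('c')(R) = Pow(R, -1) (Function('c')(R) = Mul(R, Pow(Pow(R, 2), -1)) = Mul(R, Pow(R, -2)) = Pow(R, -1))
Add(Add(-327, 185), Function('c')(D)) = Add(Add(-327, 185), Pow(-15, -1)) = Add(-142, Rational(-1, 15)) = Rational(-2131, 15)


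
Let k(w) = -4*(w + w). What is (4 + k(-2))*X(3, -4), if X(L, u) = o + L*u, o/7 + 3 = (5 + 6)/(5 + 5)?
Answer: -506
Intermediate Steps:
o = -133/10 (o = -21 + 7*((5 + 6)/(5 + 5)) = -21 + 7*(11/10) = -21 + 77/10 = -133/10 ≈ -13.300)
X(L, u) = -133/10 + L*u
k(w) = -8*w
(4 + k(-2))*X(3, -4) = (4 - 8*(-2))*(-133/10 + 3*(-4)) = (4 + 16)*(-133/10 - 12) = 20*(-253/10) = -506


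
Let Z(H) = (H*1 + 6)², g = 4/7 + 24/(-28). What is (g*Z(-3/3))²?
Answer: 2500/49 ≈ 51.020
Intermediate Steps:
g = -2/7 (g = 4*(⅐) + 24*(-1/28) = 4/7 - 6/7 = -2/7 ≈ -0.28571)
Z(H) = (6 + H)² (Z(H) = (H + 6)² = (6 + H)²)
(g*Z(-3/3))² = (-2*(6 - 3/3)²/7)² = (-2*(6 - 3*⅓)²/7)² = (-2*(6 - 1)²/7)² = (-2/7*5²)² = (-2/7*25)² = (-50/7)² = 2500/49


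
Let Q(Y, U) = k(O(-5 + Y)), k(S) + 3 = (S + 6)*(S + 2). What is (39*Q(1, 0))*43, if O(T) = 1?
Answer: 30186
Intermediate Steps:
k(S) = -3 + (2 + S)*(6 + S) (k(S) = -3 + (S + 6)*(S + 2) = -3 + (6 + S)*(2 + S) = -3 + (2 + S)*(6 + S))
Q(Y, U) = 18 (Q(Y, U) = 9 + 1**2 + 8*1 = 9 + 1 + 8 = 18)
(39*Q(1, 0))*43 = (39*18)*43 = 702*43 = 30186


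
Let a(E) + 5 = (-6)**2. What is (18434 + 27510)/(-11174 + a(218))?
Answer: -45944/11143 ≈ -4.1231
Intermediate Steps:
a(E) = 31 (a(E) = -5 + (-6)**2 = -5 + 36 = 31)
(18434 + 27510)/(-11174 + a(218)) = (18434 + 27510)/(-11174 + 31) = 45944/(-11143) = 45944*(-1/11143) = -45944/11143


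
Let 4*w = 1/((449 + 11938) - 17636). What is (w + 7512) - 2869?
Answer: 97484427/20996 ≈ 4643.0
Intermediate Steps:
w = -1/20996 (w = 1/(4*((449 + 11938) - 17636)) = 1/(4*(12387 - 17636)) = (1/4)/(-5249) = (1/4)*(-1/5249) = -1/20996 ≈ -4.7628e-5)
(w + 7512) - 2869 = (-1/20996 + 7512) - 2869 = 157721951/20996 - 2869 = 97484427/20996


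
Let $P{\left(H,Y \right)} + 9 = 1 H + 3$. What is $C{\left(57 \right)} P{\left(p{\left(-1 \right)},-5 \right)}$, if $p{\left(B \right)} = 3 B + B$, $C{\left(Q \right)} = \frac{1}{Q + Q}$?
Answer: $- \frac{5}{57} \approx -0.087719$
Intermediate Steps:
$C{\left(Q \right)} = \frac{1}{2 Q}$
$p{\left(B \right)} = 4 B$
$P{\left(H,Y \right)} = -6 + H$ ($P{\left(H,Y \right)} = -9 + \left(1 H + 3\right) = -9 + \left(H + 3\right) = -9 + \left(3 + H\right) = -6 + H$)
$C{\left(57 \right)} P{\left(p{\left(-1 \right)},-5 \right)} = \frac{1}{2 \cdot 57} \left(-6 + 4 \left(-1\right)\right) = \frac{1}{2} \cdot \frac{1}{57} \left(-6 - 4\right) = \frac{1}{114} \left(-10\right) = - \frac{5}{57}$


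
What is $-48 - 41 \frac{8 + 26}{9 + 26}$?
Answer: $- \frac{3074}{35} \approx -87.829$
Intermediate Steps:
$-48 - 41 \frac{8 + 26}{9 + 26} = -48 - 41 \cdot \frac{34}{35} = -48 - 41 \cdot 34 \cdot \frac{1}{35} = -48 - \frac{1394}{35} = - \frac{3074}{35}$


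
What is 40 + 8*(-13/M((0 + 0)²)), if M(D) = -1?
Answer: 144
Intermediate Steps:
40 + 8*(-13/M((0 + 0)²)) = 40 + 8*(-13/(-1)) = 40 + 8*(-13*(-1)) = 40 + 8*13 = 40 + 104 = 144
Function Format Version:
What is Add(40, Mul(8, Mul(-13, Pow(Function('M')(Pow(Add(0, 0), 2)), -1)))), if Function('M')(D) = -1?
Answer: 144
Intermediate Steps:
Add(40, Mul(8, Mul(-13, Pow(Function('M')(Pow(Add(0, 0), 2)), -1)))) = Add(40, Mul(8, Mul(-13, Pow(-1, -1)))) = Add(40, Mul(8, Mul(-13, -1))) = Add(40, Mul(8, 13)) = Add(40, 104) = 144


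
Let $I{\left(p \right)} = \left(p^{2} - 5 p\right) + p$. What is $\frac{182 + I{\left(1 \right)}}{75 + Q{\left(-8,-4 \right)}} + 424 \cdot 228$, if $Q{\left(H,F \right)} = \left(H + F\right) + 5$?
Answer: $\frac{6573875}{68} \approx 96675.0$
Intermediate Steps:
$I{\left(p \right)} = p^{2} - 4 p$
$Q{\left(H,F \right)} = 5 + F + H$ ($Q{\left(H,F \right)} = \left(F + H\right) + 5 = 5 + F + H$)
$\frac{182 + I{\left(1 \right)}}{75 + Q{\left(-8,-4 \right)}} + 424 \cdot 228 = \frac{182 + 1 \left(-4 + 1\right)}{75 - 7} + 424 \cdot 228 = \frac{182 + 1 \left(-3\right)}{75 - 7} + 96672 = \frac{182 - 3}{68} + 96672 = 179 \cdot \frac{1}{68} + 96672 = \frac{179}{68} + 96672 = \frac{6573875}{68}$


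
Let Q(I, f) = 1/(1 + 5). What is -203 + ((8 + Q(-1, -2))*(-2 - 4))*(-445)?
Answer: 21602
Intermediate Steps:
Q(I, f) = 1/6
-203 + ((8 + Q(-1, -2))*(-2 - 4))*(-445) = -203 + ((8 + 1/6)*(-2 - 4))*(-445) = -203 + ((49/6)*(-6))*(-445) = -203 - 49*(-445) = -203 + 21805 = 21602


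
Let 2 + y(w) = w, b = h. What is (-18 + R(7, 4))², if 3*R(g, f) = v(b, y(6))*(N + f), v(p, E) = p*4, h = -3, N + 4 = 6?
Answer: 1764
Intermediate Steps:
N = 2 (N = -4 + 6 = 2)
b = -3
y(w) = -2 + w
v(p, E) = 4*p
R(g, f) = -8 - 4*f (R(g, f) = ((4*(-3))*(2 + f))/3 = (-12*(2 + f))/3 = (-24 - 12*f)/3 = -8 - 4*f)
(-18 + R(7, 4))² = (-18 + (-8 - 4*4))² = (-18 + (-8 - 16))² = (-18 - 24)² = (-42)² = 1764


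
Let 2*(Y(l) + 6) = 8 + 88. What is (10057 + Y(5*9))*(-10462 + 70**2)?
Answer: -56170638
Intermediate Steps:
Y(l) = 42 (Y(l) = -6 + (8 + 88)/2 = -6 + (1/2)*96 = -6 + 48 = 42)
(10057 + Y(5*9))*(-10462 + 70**2) = (10057 + 42)*(-10462 + 70**2) = 10099*(-10462 + 4900) = 10099*(-5562) = -56170638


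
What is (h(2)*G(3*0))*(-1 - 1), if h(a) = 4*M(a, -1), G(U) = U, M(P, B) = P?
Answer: 0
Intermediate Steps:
h(a) = 4*a
(h(2)*G(3*0))*(-1 - 1) = ((4*2)*(3*0))*(-1 - 1) = (8*0)*(-2) = 0*(-2) = 0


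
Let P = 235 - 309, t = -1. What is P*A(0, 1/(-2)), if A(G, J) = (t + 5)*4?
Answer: -1184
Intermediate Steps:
A(G, J) = 16 (A(G, J) = (-1 + 5)*4 = 4*4 = 16)
P = -74
P*A(0, 1/(-2)) = -74*16 = -1184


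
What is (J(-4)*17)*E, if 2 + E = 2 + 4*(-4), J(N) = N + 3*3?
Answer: -1360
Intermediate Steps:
J(N) = 9 + N (J(N) = N + 9 = 9 + N)
E = -16 (E = -2 + (2 + 4*(-4)) = -2 + (2 - 16) = -2 - 14 = -16)
(J(-4)*17)*E = ((9 - 4)*17)*(-16) = (5*17)*(-16) = 85*(-16) = -1360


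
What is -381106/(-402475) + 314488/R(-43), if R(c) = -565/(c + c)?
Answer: 128065191714/2675275 ≈ 47870.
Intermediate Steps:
R(c) = -565/(2*c) (R(c) = -565*1/(2*c) = -565/(2*c))
-381106/(-402475) + 314488/R(-43) = -381106/(-402475) + 314488/((-565/2/(-43))) = -381106*(-1/402475) + 314488/((-565/2*(-1/43))) = 22418/23675 + 314488/(565/86) = 22418/23675 + 314488*(86/565) = 22418/23675 + 27045968/565 = 128065191714/2675275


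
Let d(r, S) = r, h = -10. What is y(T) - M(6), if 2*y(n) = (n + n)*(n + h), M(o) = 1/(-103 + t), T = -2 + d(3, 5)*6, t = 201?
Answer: 9407/98 ≈ 95.990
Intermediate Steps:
T = 16 (T = -2 + 3*6 = -2 + 18 = 16)
M(o) = 1/98 (M(o) = 1/(-103 + 201) = 1/98)
y(n) = n*(-10 + n) (y(n) = ((n + n)*(n - 10))/2 = ((2*n)*(-10 + n))/2 = (2*n*(-10 + n))/2 = n*(-10 + n))
y(T) - M(6) = 16*(-10 + 16) - 1*1/98 = 16*6 - 1/98 = 96 - 1/98 = 9407/98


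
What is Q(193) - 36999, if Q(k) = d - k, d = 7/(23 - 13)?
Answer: -371913/10 ≈ -37191.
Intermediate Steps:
d = 7/10 ≈ 0.70000
Q(k) = 7/10 - k
Q(193) - 36999 = (7/10 - 1*193) - 36999 = (7/10 - 193) - 36999 = -1923/10 - 36999 = -371913/10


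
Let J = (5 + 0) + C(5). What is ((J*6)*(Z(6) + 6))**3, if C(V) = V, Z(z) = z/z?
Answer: 74088000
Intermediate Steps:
Z(z) = 1
J = 10 (J = (5 + 0) + 5 = 5 + 5 = 10)
((J*6)*(Z(6) + 6))**3 = ((10*6)*(1 + 6))**3 = (60*7)**3 = 420**3 = 74088000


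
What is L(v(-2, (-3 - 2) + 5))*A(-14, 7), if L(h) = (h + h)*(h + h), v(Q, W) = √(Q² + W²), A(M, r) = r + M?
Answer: -112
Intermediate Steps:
A(M, r) = M + r
L(h) = 4*h² (L(h) = (2*h)*(2*h) = 4*h²)
L(v(-2, (-3 - 2) + 5))*A(-14, 7) = (4*(√((-2)² + ((-3 - 2) + 5)²))²)*(-14 + 7) = (4*(√(4 + (-5 + 5)²))²)*(-7) = (4*(√(4 + 0²))²)*(-7) = (4*(√(4 + 0))²)*(-7) = (4*(√4)²)*(-7) = (4*2²)*(-7) = (4*4)*(-7) = 16*(-7) = -112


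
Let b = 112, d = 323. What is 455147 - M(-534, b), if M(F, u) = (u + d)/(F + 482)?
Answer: 23668079/52 ≈ 4.5516e+5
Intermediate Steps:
M(F, u) = (323 + u)/(482 + F) (M(F, u) = (u + 323)/(F + 482) = (323 + u)/(482 + F))
455147 - M(-534, b) = 455147 - (323 + 112)/(482 - 534) = 455147 - 435/(-52) = 455147 - (-1)*435/52 = 455147 - 1*(-435/52) = 455147 + 435/52 = 23668079/52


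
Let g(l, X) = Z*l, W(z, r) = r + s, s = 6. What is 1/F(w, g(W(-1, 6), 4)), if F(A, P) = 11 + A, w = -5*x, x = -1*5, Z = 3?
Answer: 1/36 ≈ 0.027778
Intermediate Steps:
W(z, r) = 6 + r (W(z, r) = r + 6 = 6 + r)
x = -5
g(l, X) = 3*l
w = 25 (w = -5*(-5) = 25)
1/F(w, g(W(-1, 6), 4)) = 1/(11 + 25) = 1/36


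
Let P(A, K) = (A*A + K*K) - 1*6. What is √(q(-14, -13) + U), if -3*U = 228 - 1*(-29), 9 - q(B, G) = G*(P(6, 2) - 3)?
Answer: √2937/3 ≈ 18.065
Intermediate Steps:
P(A, K) = -6 + A² + K² (P(A, K) = (A² + K²) - 6 = -6 + A² + K²)
q(B, G) = 9 - 31*G (q(B, G) = 9 - G*((-6 + 6² + 2²) - 3) = 9 - G*((-6 + 36 + 4) - 3) = 9 - G*(34 - 3) = 9 - G*31 = 9 - 31*G)
U = -257/3 (U = -(228 - 1*(-29))/3 = -(228 + 29)/3 = -⅓*257 = -257/3 ≈ -85.667)
√(q(-14, -13) + U) = √((9 - 31*(-13)) - 257/3) = √((9 + 403) - 257/3) = √(412 - 257/3) = √(979/3) = √2937/3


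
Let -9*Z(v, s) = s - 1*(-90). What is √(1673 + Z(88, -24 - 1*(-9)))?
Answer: √14982/3 ≈ 40.800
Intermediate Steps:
Z(v, s) = -10 - s/9 (Z(v, s) = -(s - 1*(-90))/9 = -(s + 90)/9 = -(90 + s)/9 = -10 - s/9)
√(1673 + Z(88, -24 - 1*(-9))) = √(1673 + (-10 - (-24 - 1*(-9))/9)) = √(1673 + (-10 - (-24 + 9)/9)) = √(1673 + (-10 - ⅑*(-15))) = √(1673 + (-10 + 5/3)) = √(1673 - 25/3) = √(4994/3) = √14982/3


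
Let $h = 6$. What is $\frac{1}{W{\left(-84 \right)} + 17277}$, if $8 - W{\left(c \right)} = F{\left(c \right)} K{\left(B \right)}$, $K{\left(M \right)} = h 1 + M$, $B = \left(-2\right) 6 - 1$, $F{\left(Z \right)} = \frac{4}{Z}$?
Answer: $\frac{3}{51854} \approx 5.7855 \cdot 10^{-5}$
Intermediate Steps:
$B = -13$ ($B = -12 - 1 = -13$)
$K{\left(M \right)} = 6 + M$ ($K{\left(M \right)} = 6 \cdot 1 + M = 6 + M$)
$W{\left(c \right)} = 8 + \frac{28}{c}$ ($W{\left(c \right)} = 8 - \frac{4}{c} \left(6 - 13\right) = 8 - \frac{4}{c} \left(-7\right) = 8 - - \frac{28}{c} = 8 + \frac{28}{c}$)
$\frac{1}{W{\left(-84 \right)} + 17277} = \frac{1}{\left(8 + \frac{28}{-84}\right) + 17277} = \frac{1}{\left(8 + 28 \left(- \frac{1}{84}\right)\right) + 17277} = \frac{1}{\left(8 - \frac{1}{3}\right) + 17277} = \frac{1}{\frac{23}{3} + 17277} = \frac{1}{\frac{51854}{3}} = \frac{3}{51854}$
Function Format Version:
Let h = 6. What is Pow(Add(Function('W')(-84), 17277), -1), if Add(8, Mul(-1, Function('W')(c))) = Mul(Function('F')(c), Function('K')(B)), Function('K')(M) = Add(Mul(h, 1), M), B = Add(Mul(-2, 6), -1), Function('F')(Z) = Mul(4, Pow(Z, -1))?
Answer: Rational(3, 51854) ≈ 5.7855e-5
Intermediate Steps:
B = -13 (B = Add(-12, -1) = -13)
Function('K')(M) = Add(6, M) (Function('K')(M) = Add(Mul(6, 1), M) = Add(6, M))
Function('W')(c) = Add(8, Mul(28, Pow(c, -1))) (Function('W')(c) = Add(8, Mul(-1, Mul(Mul(4, Pow(c, -1)), Add(6, -13)))) = Add(8, Mul(-1, Mul(Mul(4, Pow(c, -1)), -7))) = Add(8, Mul(-1, Mul(-28, Pow(c, -1)))) = Add(8, Mul(28, Pow(c, -1))))
Pow(Add(Function('W')(-84), 17277), -1) = Pow(Add(Add(8, Mul(28, Pow(-84, -1))), 17277), -1) = Pow(Add(Add(8, Mul(28, Rational(-1, 84))), 17277), -1) = Pow(Add(Add(8, Rational(-1, 3)), 17277), -1) = Pow(Add(Rational(23, 3), 17277), -1) = Pow(Rational(51854, 3), -1) = Rational(3, 51854)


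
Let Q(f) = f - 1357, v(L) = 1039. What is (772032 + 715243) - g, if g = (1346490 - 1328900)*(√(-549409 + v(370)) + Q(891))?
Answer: 9684215 - 158310*I*√6770 ≈ 9.6842e+6 - 1.3026e+7*I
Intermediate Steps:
Q(f) = -1357 + f
g = -8196940 + 158310*I*√6770 (g = (1346490 - 1328900)*(√(-549409 + 1039) + (-1357 + 891)) = 17590*(√(-548370) - 466) = 17590*(9*I*√6770 - 466) = 17590*(-466 + 9*I*√6770) = -8196940 + 158310*I*√6770 ≈ -8.1969e+6 + 1.3026e+7*I)
(772032 + 715243) - g = (772032 + 715243) - (-8196940 + 158310*I*√6770) = 1487275 + (8196940 - 158310*I*√6770) = 9684215 - 158310*I*√6770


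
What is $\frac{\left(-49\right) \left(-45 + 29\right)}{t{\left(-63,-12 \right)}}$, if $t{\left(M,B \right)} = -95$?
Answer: $- \frac{784}{95} \approx -8.2526$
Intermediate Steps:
$\frac{\left(-49\right) \left(-45 + 29\right)}{t{\left(-63,-12 \right)}} = \frac{\left(-49\right) \left(-45 + 29\right)}{-95} = \left(-49\right) \left(-16\right) \left(- \frac{1}{95}\right) = 784 \left(- \frac{1}{95}\right) = - \frac{784}{95}$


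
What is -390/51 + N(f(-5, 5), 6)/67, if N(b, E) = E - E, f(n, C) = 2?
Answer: -130/17 ≈ -7.6471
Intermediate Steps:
N(b, E) = 0
-390/51 + N(f(-5, 5), 6)/67 = -390/51 + 0/67 = -390*1/51 + 0*(1/67) = -130/17 + 0 = -130/17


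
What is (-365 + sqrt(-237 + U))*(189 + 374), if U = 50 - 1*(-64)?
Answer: -205495 + 563*I*sqrt(123) ≈ -2.055e+5 + 6244.0*I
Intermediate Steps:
U = 114 (U = 50 + 64 = 114)
(-365 + sqrt(-237 + U))*(189 + 374) = (-365 + sqrt(-237 + 114))*(189 + 374) = (-365 + sqrt(-123))*563 = (-365 + I*sqrt(123))*563 = -205495 + 563*I*sqrt(123)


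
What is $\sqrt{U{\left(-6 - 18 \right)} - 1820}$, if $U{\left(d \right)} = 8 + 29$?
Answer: $i \sqrt{1783} \approx 42.226 i$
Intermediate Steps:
$U{\left(d \right)} = 37$
$\sqrt{U{\left(-6 - 18 \right)} - 1820} = \sqrt{37 - 1820} = \sqrt{-1783} = i \sqrt{1783}$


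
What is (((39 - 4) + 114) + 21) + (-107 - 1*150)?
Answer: -87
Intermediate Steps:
(((39 - 4) + 114) + 21) + (-107 - 1*150) = ((35 + 114) + 21) + (-107 - 150) = (149 + 21) - 257 = 170 - 257 = -87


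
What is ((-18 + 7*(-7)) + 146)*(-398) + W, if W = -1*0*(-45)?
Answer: -31442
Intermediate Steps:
W = 0 (W = 0*(-45) = 0)
((-18 + 7*(-7)) + 146)*(-398) + W = ((-18 + 7*(-7)) + 146)*(-398) + 0 = ((-18 - 49) + 146)*(-398) + 0 = (-67 + 146)*(-398) + 0 = 79*(-398) + 0 = -31442 + 0 = -31442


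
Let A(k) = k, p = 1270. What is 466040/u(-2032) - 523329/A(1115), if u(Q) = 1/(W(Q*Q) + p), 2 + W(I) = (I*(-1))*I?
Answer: -8859166733639656580129/1115 ≈ -7.9454e+18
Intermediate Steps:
W(I) = -2 - I² (W(I) = -2 + (I*(-1))*I = -2 + (-I)*I = -2 - I²)
u(Q) = 1/(1268 - Q⁴) (u(Q) = 1/((-2 - (Q*Q)²) + 1270) = 1/((-2 - (Q²)²) + 1270) = 1/((-2 - Q⁴) + 1270) = 1/(1268 - Q⁴))
466040/u(-2032) - 523329/A(1115) = 466040/((-1/(-1268 + (-2032)⁴))) - 523329/1115 = 466040/((-1/(-1268 + 17048839192576))) - 523329*1/1115 = 466040/((-1/17048839191308)) - 523329/1115 = 466040/((-1*1/17048839191308)) - 523329/1115 = 466040/(-1/17048839191308) - 523329/1115 = 466040*(-17048839191308) - 523329/1115 = -7945441016717180320 - 523329/1115 = -8859166733639656580129/1115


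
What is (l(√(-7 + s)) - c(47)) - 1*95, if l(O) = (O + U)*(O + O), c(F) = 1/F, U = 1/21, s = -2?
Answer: -5312/47 + 2*I/7 ≈ -113.02 + 0.28571*I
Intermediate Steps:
U = 1/21 ≈ 0.047619
l(O) = 2*O*(1/21 + O) (l(O) = (O + 1/21)*(O + O) = (1/21 + O)*(2*O) = 2*O*(1/21 + O))
(l(√(-7 + s)) - c(47)) - 1*95 = (2*√(-7 - 2)*(1 + 21*√(-7 - 2))/21 - 1/47) - 1*95 = (2*√(-9)*(1 + 21*√(-9))/21 - 1*1/47) - 95 = (2*(3*I)*(1 + 21*(3*I))/21 - 1/47) - 95 = (2*(3*I)*(1 + 63*I)/21 - 1/47) - 95 = (2*I*(1 + 63*I)/7 - 1/47) - 95 = (-1/47 + 2*I*(1 + 63*I)/7) - 95 = -4466/47 + 2*I*(1 + 63*I)/7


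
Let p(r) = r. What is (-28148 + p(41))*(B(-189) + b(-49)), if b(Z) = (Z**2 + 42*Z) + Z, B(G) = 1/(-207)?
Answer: -190056411/23 ≈ -8.2633e+6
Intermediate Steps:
B(G) = -1/207
b(Z) = Z**2 + 43*Z
(-28148 + p(41))*(B(-189) + b(-49)) = (-28148 + 41)*(-1/207 - 49*(43 - 49)) = -28107*(-1/207 - 49*(-6)) = -28107*(-1/207 + 294) = -28107*60857/207 = -190056411/23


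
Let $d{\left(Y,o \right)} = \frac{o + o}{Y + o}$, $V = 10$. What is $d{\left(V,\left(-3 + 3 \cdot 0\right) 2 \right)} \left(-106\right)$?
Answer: $318$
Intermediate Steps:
$d{\left(Y,o \right)} = \frac{2 o}{Y + o}$
$d{\left(V,\left(-3 + 3 \cdot 0\right) 2 \right)} \left(-106\right) = \frac{2 \left(-3 + 3 \cdot 0\right) 2}{10 + \left(-3 + 3 \cdot 0\right) 2} \left(-106\right) = \frac{2 \left(-3 + 0\right) 2}{10 + \left(-3 + 0\right) 2} \left(-106\right) = \frac{2 \left(\left(-3\right) 2\right)}{10 - 6} \left(-106\right) = 2 \left(-6\right) \frac{1}{10 - 6} \left(-106\right) = 2 \left(-6\right) \frac{1}{4} \left(-106\right) = \left(-3\right) \left(-106\right) = 318$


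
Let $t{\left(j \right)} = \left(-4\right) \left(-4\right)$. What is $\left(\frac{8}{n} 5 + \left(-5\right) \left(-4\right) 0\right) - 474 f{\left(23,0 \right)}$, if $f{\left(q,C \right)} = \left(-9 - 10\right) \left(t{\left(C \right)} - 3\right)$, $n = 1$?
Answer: $117118$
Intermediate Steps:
$t{\left(j \right)} = 16$
$f{\left(q,C \right)} = -247$ ($f{\left(q,C \right)} = \left(-9 - 10\right) \left(16 - 3\right) = \left(-19\right) 13 = -247$)
$\left(\frac{8}{n} 5 + \left(-5\right) \left(-4\right) 0\right) - 474 f{\left(23,0 \right)} = \left(\frac{8}{1} \cdot 5 + \left(-5\right) \left(-4\right) 0\right) - -117078 = \left(8 \cdot 1 \cdot 5 + 20 \cdot 0\right) + 117078 = \left(8 \cdot 5 + 0\right) + 117078 = \left(40 + 0\right) + 117078 = 40 + 117078 = 117118$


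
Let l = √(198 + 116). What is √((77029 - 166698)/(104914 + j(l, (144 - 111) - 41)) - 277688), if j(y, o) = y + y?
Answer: √(-58266897002 - 1110752*√314)/(2*√(52457 + √314)) ≈ 526.96*I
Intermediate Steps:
l = √314 ≈ 17.720
j(y, o) = 2*y
√((77029 - 166698)/(104914 + j(l, (144 - 111) - 41)) - 277688) = √((77029 - 166698)/(104914 + 2*√314) - 277688) = √(-89669/(104914 + 2*√314) - 277688) = √(-277688 - 89669/(104914 + 2*√314))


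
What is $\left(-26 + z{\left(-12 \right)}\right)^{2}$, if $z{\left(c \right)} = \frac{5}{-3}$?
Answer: $\frac{6889}{9} \approx 765.44$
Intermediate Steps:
$z{\left(c \right)} = - \frac{5}{3}$ ($z{\left(c \right)} = 5 \left(- \frac{1}{3}\right) = - \frac{5}{3}$)
$\left(-26 + z{\left(-12 \right)}\right)^{2} = \left(-26 - \frac{5}{3}\right)^{2} = \left(- \frac{83}{3}\right)^{2} = \frac{6889}{9}$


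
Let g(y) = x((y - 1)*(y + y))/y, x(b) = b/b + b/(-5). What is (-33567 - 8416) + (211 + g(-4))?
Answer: -167081/4 ≈ -41770.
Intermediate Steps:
x(b) = 1 - b/5 (x(b) = 1 + b*(-1/5) = 1 - b/5)
g(y) = (1 - 2*y*(-1 + y)/5)/y (g(y) = (1 - (y - 1)*(y + y)/5)/y = (1 - (-1 + y)*2*y/5)/y = (1 - 2*y*(-1 + y)/5)/y)
(-33567 - 8416) + (211 + g(-4)) = (-33567 - 8416) + (211 + (1/5)*(5 - 2*(-4)*(-1 - 4))/(-4)) = -41983 + (211 + (1/5)*(-1/4)*(5 - 2*(-4)*(-5))) = -41983 + (211 + (1/5)*(-1/4)*(5 - 40)) = -41983 + (211 + (1/5)*(-1/4)*(-35)) = -41983 + (211 + 7/4) = -41983 + 851/4 = -167081/4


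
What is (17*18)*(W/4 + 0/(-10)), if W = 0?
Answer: 0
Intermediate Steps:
(17*18)*(W/4 + 0/(-10)) = (17*18)*(0/4 + 0/(-10)) = 306*(0*(¼) + 0*(-⅒)) = 306*(0 + 0) = 306*0 = 0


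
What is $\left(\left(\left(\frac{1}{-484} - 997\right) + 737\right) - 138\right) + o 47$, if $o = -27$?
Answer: $- \frac{806829}{484} \approx -1667.0$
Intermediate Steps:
$\left(\left(\left(\frac{1}{-484} - 997\right) + 737\right) - 138\right) + o 47 = \left(\left(\left(\frac{1}{-484} - 997\right) + 737\right) - 138\right) - 1269 = \left(\left(\left(- \frac{1}{484} - 997\right) + 737\right) - 138\right) - 1269 = \left(\left(- \frac{482549}{484} + 737\right) - 138\right) - 1269 = \left(- \frac{125841}{484} - 138\right) - 1269 = - \frac{192633}{484} - 1269 = - \frac{806829}{484}$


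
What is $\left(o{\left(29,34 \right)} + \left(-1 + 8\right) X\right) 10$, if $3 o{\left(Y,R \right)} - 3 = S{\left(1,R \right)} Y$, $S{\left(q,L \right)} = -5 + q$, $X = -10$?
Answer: $- \frac{3230}{3} \approx -1076.7$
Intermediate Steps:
$o{\left(Y,R \right)} = 1 - \frac{4 Y}{3}$ ($o{\left(Y,R \right)} = 1 + \frac{\left(-5 + 1\right) Y}{3} = 1 + \frac{\left(-4\right) Y}{3} = 1 - \frac{4 Y}{3}$)
$\left(o{\left(29,34 \right)} + \left(-1 + 8\right) X\right) 10 = \left(\left(1 - \frac{116}{3}\right) + \left(-1 + 8\right) \left(-10\right)\right) 10 = \left(\left(1 - \frac{116}{3}\right) + 7 \left(-10\right)\right) 10 = \left(- \frac{113}{3} - 70\right) 10 = \left(- \frac{323}{3}\right) 10 = - \frac{3230}{3}$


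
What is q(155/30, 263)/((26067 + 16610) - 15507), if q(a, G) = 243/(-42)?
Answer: -81/380380 ≈ -0.00021295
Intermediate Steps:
q(a, G) = -81/14 (q(a, G) = 243*(-1/42) = -81/14)
q(155/30, 263)/((26067 + 16610) - 15507) = -81/(14*((26067 + 16610) - 15507)) = -81/(14*(42677 - 15507)) = -81/14/27170 = -81/14*1/27170 = -81/380380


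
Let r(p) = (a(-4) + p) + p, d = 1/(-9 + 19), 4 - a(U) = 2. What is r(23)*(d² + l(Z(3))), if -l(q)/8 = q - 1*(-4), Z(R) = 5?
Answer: -86388/25 ≈ -3455.5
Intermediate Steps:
a(U) = 2 (a(U) = 4 - 1*2 = 4 - 2 = 2)
d = ⅒ (d = 1/10 = ⅒ ≈ 0.10000)
l(q) = -32 - 8*q (l(q) = -8*(q - 1*(-4)) = -8*(q + 4) = -8*(4 + q) = -32 - 8*q)
r(p) = 2 + 2*p (r(p) = (2 + p) + p = 2 + 2*p)
r(23)*(d² + l(Z(3))) = (2 + 2*23)*((⅒)² + (-32 - 8*5)) = (2 + 46)*(1/100 + (-32 - 40)) = 48*(1/100 - 72) = 48*(-7199/100) = -86388/25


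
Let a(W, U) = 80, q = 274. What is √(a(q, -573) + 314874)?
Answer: √314954 ≈ 561.21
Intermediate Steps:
√(a(q, -573) + 314874) = √(80 + 314874) = √314954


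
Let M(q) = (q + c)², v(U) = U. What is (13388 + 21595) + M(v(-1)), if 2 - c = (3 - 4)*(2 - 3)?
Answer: 34983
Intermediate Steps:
c = 1 (c = 2 - (3 - 4)*(2 - 3) = 2 - (-1)*(-1) = 2 - 1*1 = 2 - 1 = 1)
M(q) = (1 + q)² (M(q) = (q + 1)² = (1 + q)²)
(13388 + 21595) + M(v(-1)) = (13388 + 21595) + (1 - 1)² = 34983 + 0² = 34983 + 0 = 34983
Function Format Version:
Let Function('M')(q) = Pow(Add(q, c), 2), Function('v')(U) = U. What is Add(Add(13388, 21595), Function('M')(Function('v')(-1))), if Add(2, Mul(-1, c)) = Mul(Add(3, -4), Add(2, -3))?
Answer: 34983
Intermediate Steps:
c = 1 (c = Add(2, Mul(-1, Mul(Add(3, -4), Add(2, -3)))) = Add(2, Mul(-1, Mul(-1, -1))) = Add(2, Mul(-1, 1)) = Add(2, -1) = 1)
Function('M')(q) = Pow(Add(1, q), 2) (Function('M')(q) = Pow(Add(q, 1), 2) = Pow(Add(1, q), 2))
Add(Add(13388, 21595), Function('M')(Function('v')(-1))) = Add(Add(13388, 21595), Pow(Add(1, -1), 2)) = Add(34983, Pow(0, 2)) = Add(34983, 0) = 34983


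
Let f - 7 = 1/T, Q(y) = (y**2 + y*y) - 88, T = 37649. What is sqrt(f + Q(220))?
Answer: 8*sqrt(2142094935487)/37649 ≈ 311.00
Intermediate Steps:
Q(y) = -88 + 2*y**2 (Q(y) = (y**2 + y**2) - 88 = 2*y**2 - 88 = -88 + 2*y**2)
f = 263544/37649 (f = 7 + 1/37649 = 263544/37649 ≈ 7.0000)
sqrt(f + Q(220)) = sqrt(263544/37649 + (-88 + 2*220**2)) = sqrt(263544/37649 + (-88 + 2*48400)) = sqrt(263544/37649 + (-88 + 96800)) = sqrt(263544/37649 + 96712) = sqrt(3641373632/37649) = 8*sqrt(2142094935487)/37649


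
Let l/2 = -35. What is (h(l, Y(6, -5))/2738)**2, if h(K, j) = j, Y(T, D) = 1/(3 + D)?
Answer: 1/29986576 ≈ 3.3348e-8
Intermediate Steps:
l = -70 (l = 2*(-35) = -70)
(h(l, Y(6, -5))/2738)**2 = (1/((3 - 5)*2738))**2 = ((1/2738)/(-2))**2 = (-1/2*1/2738)**2 = (-1/5476)**2 = 1/29986576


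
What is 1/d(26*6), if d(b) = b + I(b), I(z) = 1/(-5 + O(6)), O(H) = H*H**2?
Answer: 211/32917 ≈ 0.0064101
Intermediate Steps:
O(H) = H**3
I(z) = 1/211 (I(z) = 1/(-5 + 6**3) = 1/(-5 + 216) = 1/211)
d(b) = 1/211 + b (d(b) = b + 1/211 = 1/211 + b)
1/d(26*6) = 1/(1/211 + 26*6) = 1/(1/211 + 156) = 1/(32917/211) = 211/32917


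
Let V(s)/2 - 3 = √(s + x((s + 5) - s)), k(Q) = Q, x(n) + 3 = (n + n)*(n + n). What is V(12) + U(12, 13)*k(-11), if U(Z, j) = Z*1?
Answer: -126 + 2*√109 ≈ -105.12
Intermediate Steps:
U(Z, j) = Z
x(n) = -3 + 4*n² (x(n) = -3 + (n + n)*(n + n) = -3 + (2*n)*(2*n) = -3 + 4*n²)
V(s) = 6 + 2*√(97 + s) (V(s) = 6 + 2*√(s + (-3 + 4*((s + 5) - s)²)) = 6 + 2*√(s + (-3 + 4*((5 + s) - s)²)) = 6 + 2*√(s + (-3 + 4*5²)) = 6 + 2*√(s + (-3 + 4*25)) = 6 + 2*√(s + (-3 + 100)) = 6 + 2*√(s + 97) = 6 + 2*√(97 + s))
V(12) + U(12, 13)*k(-11) = (6 + 2*√(97 + 12)) + 12*(-11) = (6 + 2*√109) - 132 = -126 + 2*√109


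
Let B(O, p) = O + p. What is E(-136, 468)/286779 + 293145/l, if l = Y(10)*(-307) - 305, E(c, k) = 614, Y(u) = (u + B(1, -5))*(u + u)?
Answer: -16809004585/2130481191 ≈ -7.8898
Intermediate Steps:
Y(u) = 2*u*(-4 + u) (Y(u) = (u + (1 - 5))*(u + u) = (u - 4)*(2*u) = (-4 + u)*(2*u) = 2*u*(-4 + u))
l = -37145 (l = (2*10*(-4 + 10))*(-307) - 305 = (2*10*6)*(-307) - 305 = 120*(-307) - 305 = -36840 - 305 = -37145)
E(-136, 468)/286779 + 293145/l = 614/286779 + 293145/(-37145) = 614*(1/286779) + 293145*(-1/37145) = 614/286779 - 58629/7429 = -16809004585/2130481191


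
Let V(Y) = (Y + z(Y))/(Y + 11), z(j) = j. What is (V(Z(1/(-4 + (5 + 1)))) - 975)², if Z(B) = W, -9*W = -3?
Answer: 274697476/289 ≈ 9.5051e+5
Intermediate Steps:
W = ⅓ (W = -⅑*(-3) = ⅓ ≈ 0.33333)
Z(B) = ⅓
V(Y) = 2*Y/(11 + Y) (V(Y) = (Y + Y)/(Y + 11) = (2*Y)/(11 + Y) = 2*Y/(11 + Y))
(V(Z(1/(-4 + (5 + 1)))) - 975)² = (2*(⅓)/(11 + ⅓) - 975)² = (2*(⅓)/(34/3) - 975)² = (2*(⅓)*(3/34) - 975)² = (1/17 - 975)² = (-16574/17)² = 274697476/289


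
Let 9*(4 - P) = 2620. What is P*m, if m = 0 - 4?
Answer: 10336/9 ≈ 1148.4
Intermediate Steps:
P = -2584/9 (P = 4 - ⅑*2620 = 4 - 2620/9 = -2584/9 ≈ -287.11)
m = -4
P*m = -2584/9*(-4) = 10336/9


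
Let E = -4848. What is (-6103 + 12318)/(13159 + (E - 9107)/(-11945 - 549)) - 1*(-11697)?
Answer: 1923327644407/164422501 ≈ 11697.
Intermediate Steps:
(-6103 + 12318)/(13159 + (E - 9107)/(-11945 - 549)) - 1*(-11697) = (-6103 + 12318)/(13159 + (-4848 - 9107)/(-11945 - 549)) - 1*(-11697) = 6215/(13159 - 13955/(-12494)) + 11697 = 6215/(13159 - 13955*(-1/12494)) + 11697 = 6215/(13159 + 13955/12494) + 11697 = 6215/(164422501/12494) + 11697 = 6215*(12494/164422501) + 11697 = 77650210/164422501 + 11697 = 1923327644407/164422501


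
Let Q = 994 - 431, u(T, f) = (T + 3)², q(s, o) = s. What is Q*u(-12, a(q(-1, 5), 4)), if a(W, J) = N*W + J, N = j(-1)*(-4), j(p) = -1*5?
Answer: 45603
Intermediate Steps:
j(p) = -5
N = 20 (N = -5*(-4) = 20)
a(W, J) = J + 20*W (a(W, J) = 20*W + J = J + 20*W)
u(T, f) = (3 + T)²
Q = 563
Q*u(-12, a(q(-1, 5), 4)) = 563*(3 - 12)² = 563*(-9)² = 563*81 = 45603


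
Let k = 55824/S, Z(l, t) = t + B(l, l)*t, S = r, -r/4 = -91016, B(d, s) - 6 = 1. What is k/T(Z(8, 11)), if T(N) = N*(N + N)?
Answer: 3489/352413952 ≈ 9.9003e-6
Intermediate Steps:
B(d, s) = 7 (B(d, s) = 6 + 1 = 7)
r = 364064 (r = -4*(-91016) = 364064)
S = 364064
Z(l, t) = 8*t (Z(l, t) = t + 7*t = 8*t)
T(N) = 2*N² (T(N) = N*(2*N) = 2*N²)
k = 3489/22754 (k = 55824/364064 = 55824*(1/364064) = 3489/22754 ≈ 0.15334)
k/T(Z(8, 11)) = 3489/(22754*((2*(8*11)²))) = 3489/(22754*((2*88²))) = 3489/(22754*((2*7744))) = (3489/22754)/15488 = (3489/22754)*(1/15488) = 3489/352413952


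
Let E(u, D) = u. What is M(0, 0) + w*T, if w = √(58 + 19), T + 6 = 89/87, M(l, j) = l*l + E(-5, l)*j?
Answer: -433*√77/87 ≈ -43.673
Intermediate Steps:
M(l, j) = l² - 5*j (M(l, j) = l*l - 5*j = l² - 5*j)
T = -433/87 (T = -6 + 89/87 = -433/87 ≈ -4.9770)
w = √77 ≈ 8.7750
M(0, 0) + w*T = (0² - 5*0) + √77*(-433/87) = (0 + 0) - 433*√77/87 = 0 - 433*√77/87 = -433*√77/87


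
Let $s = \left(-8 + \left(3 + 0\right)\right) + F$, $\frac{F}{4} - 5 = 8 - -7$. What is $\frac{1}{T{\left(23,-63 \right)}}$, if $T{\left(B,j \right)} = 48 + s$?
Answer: $\frac{1}{123} \approx 0.0081301$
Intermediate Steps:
$F = 80$ ($F = 20 + 4 \left(8 - -7\right) = 20 + 4 \left(8 + 7\right) = 20 + 4 \cdot 15 = 20 + 60 = 80$)
$s = 75$ ($s = \left(-8 + \left(3 + 0\right)\right) + 80 = \left(-8 + 3\right) + 80 = -5 + 80 = 75$)
$T{\left(B,j \right)} = 123$ ($T{\left(B,j \right)} = 48 + 75 = 123$)
$\frac{1}{T{\left(23,-63 \right)}} = \frac{1}{123}$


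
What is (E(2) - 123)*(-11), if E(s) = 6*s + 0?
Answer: 1221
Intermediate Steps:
E(s) = 6*s
(E(2) - 123)*(-11) = (6*2 - 123)*(-11) = (12 - 123)*(-11) = -111*(-11) = 1221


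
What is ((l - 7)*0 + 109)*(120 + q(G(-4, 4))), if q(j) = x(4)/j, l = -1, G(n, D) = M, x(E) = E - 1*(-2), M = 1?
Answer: 13734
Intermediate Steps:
x(E) = 2 + E (x(E) = E + 2 = 2 + E)
G(n, D) = 1
q(j) = 6/j (q(j) = (2 + 4)/j = 6/j)
((l - 7)*0 + 109)*(120 + q(G(-4, 4))) = ((-1 - 7)*0 + 109)*(120 + 6/1) = (-8*0 + 109)*(120 + 6*1) = (0 + 109)*(120 + 6) = 109*126 = 13734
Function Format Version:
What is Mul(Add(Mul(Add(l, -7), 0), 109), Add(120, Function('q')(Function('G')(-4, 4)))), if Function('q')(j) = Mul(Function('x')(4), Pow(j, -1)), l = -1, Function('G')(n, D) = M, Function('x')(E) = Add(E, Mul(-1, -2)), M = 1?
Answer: 13734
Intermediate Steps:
Function('x')(E) = Add(2, E) (Function('x')(E) = Add(E, 2) = Add(2, E))
Function('G')(n, D) = 1
Function('q')(j) = Mul(6, Pow(j, -1)) (Function('q')(j) = Mul(Add(2, 4), Pow(j, -1)) = Mul(6, Pow(j, -1)))
Mul(Add(Mul(Add(l, -7), 0), 109), Add(120, Function('q')(Function('G')(-4, 4)))) = Mul(Add(Mul(Add(-1, -7), 0), 109), Add(120, Mul(6, Pow(1, -1)))) = Mul(Add(Mul(-8, 0), 109), Add(120, Mul(6, 1))) = Mul(Add(0, 109), Add(120, 6)) = Mul(109, 126) = 13734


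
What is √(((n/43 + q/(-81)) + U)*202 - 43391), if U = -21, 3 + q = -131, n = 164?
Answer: I*√6968513221/387 ≈ 215.7*I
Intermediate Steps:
q = -134 (q = -3 - 131 = -134)
√(((n/43 + q/(-81)) + U)*202 - 43391) = √(((164/43 - 134/(-81)) - 21)*202 - 43391) = √(((164*(1/43) - 134*(-1/81)) - 21)*202 - 43391) = √(((164/43 + 134/81) - 21)*202 - 43391) = √((19046/3483 - 21)*202 - 43391) = √(-54097/3483*202 - 43391) = √(-10927594/3483 - 43391) = √(-162058447/3483) = I*√6968513221/387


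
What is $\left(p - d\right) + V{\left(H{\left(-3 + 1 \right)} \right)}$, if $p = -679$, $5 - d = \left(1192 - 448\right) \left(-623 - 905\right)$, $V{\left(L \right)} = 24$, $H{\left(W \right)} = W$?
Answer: $-1137492$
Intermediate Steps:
$d = 1136837$ ($d = 5 - \left(1192 - 448\right) \left(-623 - 905\right) = 5 - 744 \left(-1528\right) = 5 - -1136832 = 5 + 1136832 = 1136837$)
$\left(p - d\right) + V{\left(H{\left(-3 + 1 \right)} \right)} = \left(-679 - 1136837\right) + 24 = -1137516 + 24 = -1137492$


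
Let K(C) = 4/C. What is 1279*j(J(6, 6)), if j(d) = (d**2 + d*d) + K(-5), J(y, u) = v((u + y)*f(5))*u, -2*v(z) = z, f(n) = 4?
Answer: 265208324/5 ≈ 5.3042e+7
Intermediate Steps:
v(z) = -z/2
J(y, u) = u*(-2*u - 2*y) (J(y, u) = (-(u + y)*4/2)*u = (-(4*u + 4*y)/2)*u = (-2*u - 2*y)*u = u*(-2*u - 2*y))
j(d) = -4/5 + 2*d**2 (j(d) = (d**2 + d*d) + 4/(-5) = (d**2 + d**2) + 4*(-1/5) = 2*d**2 - 4/5 = -4/5 + 2*d**2)
1279*j(J(6, 6)) = 1279*(-4/5 + 2*(2*6*(-1*6 - 1*6))**2) = 1279*(-4/5 + 2*(2*6*(-6 - 6))**2) = 1279*(-4/5 + 2*(2*6*(-12))**2) = 1279*(-4/5 + 2*(-144)**2) = 1279*(-4/5 + 2*20736) = 1279*(-4/5 + 41472) = 1279*(207356/5) = 265208324/5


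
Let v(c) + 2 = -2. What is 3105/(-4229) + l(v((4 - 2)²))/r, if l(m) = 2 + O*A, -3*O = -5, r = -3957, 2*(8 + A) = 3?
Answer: -73494773/100404918 ≈ -0.73198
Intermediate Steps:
A = -13/2 (A = -8 + (½)*3 = -8 + 3/2 = -13/2 ≈ -6.5000)
v(c) = -4 (v(c) = -2 - 2 = -4)
O = 5/3 (O = -⅓*(-5) = 5/3 ≈ 1.6667)
l(m) = -53/6 (l(m) = 2 + (5/3)*(-13/2) = 2 - 65/6 = -53/6)
3105/(-4229) + l(v((4 - 2)²))/r = 3105/(-4229) - 53/6/(-3957) = 3105*(-1/4229) - 53/6*(-1/3957) = -3105/4229 + 53/23742 = -73494773/100404918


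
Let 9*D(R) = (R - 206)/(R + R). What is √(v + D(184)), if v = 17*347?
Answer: √449361718/276 ≈ 76.805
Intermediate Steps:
D(R) = (-206 + R)/(18*R) (D(R) = ((R - 206)/(R + R))/9 = ((-206 + R)/((2*R)))/9 = ((-206 + R)*(1/(2*R)))/9 = ((-206 + R)/(2*R))/9 = (-206 + R)/(18*R))
v = 5899
√(v + D(184)) = √(5899 + (1/18)*(-206 + 184)/184) = √(5899 + (1/18)*(1/184)*(-22)) = √(5899 - 11/1656) = √(9768733/1656) = √449361718/276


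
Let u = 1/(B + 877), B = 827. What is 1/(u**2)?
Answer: 2903616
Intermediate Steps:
u = 1/1704 (u = 1/(827 + 877) = 1/1704 ≈ 0.00058685)
1/(u**2) = 1/((1/1704)**2) = 1/(1/2903616) = 2903616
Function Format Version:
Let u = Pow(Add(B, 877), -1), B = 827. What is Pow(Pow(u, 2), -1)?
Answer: 2903616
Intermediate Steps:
u = Rational(1, 1704) (u = Pow(Add(827, 877), -1) = Pow(1704, -1) = Rational(1, 1704) ≈ 0.00058685)
Pow(Pow(u, 2), -1) = Pow(Pow(Rational(1, 1704), 2), -1) = Pow(Rational(1, 2903616), -1) = 2903616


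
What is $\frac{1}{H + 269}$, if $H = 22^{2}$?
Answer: $\frac{1}{753} \approx 0.001328$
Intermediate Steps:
$H = 484$
$\frac{1}{H + 269} = \frac{1}{484 + 269} = \frac{1}{753}$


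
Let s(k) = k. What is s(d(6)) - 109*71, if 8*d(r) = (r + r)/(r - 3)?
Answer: -15477/2 ≈ -7738.5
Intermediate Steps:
d(r) = r/(4*(-3 + r)) (d(r) = ((r + r)/(r - 3))/8 = ((2*r)/(-3 + r))/8 = (2*r/(-3 + r))/8 = r/(4*(-3 + r)))
s(d(6)) - 109*71 = (¼)*6/(-3 + 6) - 109*71 = (¼)*6/3 - 7739 = (¼)*6*(⅓) - 7739 = ½ - 7739 = -15477/2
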